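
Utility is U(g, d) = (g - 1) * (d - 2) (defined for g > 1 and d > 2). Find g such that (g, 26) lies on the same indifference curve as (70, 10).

U(70, 10) = 552.
Set U(g, 26) = 552 and solve.
With d = 26: (26 − 2) = 24, so (g − 1) = 552/24 = 23.
So g = 1 + 23 = 24.
Check: U(24, 26) = 552.

g = 24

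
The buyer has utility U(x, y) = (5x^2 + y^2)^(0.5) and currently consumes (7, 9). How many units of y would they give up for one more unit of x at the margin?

MRS = 35/9

For CES with ρ = 2, MRS = (5/1)·(y/x)^(-1).
At (7, 9): MRS = 35/9.
That is, one extra unit of x is worth 35/9 units of y at the margin.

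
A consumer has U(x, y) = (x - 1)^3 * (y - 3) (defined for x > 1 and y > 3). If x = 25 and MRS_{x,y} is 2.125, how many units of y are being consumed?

MU_x = 3·(x−1)^2·(y−3), MU_y = (x−1)^3.
MRS = (3/1)·(y−3)/(x−1).
Substitute x = 25: MRS = (y − 3)/8. Setting this equal to 2.125 gives y − 3 = 2.125·8 = 17, so y = 20.

y = 20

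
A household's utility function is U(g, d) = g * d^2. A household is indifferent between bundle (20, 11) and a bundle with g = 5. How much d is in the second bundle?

U(20, 11) = 2420.
Set U(5, d) = 2420 and solve.
With g = 5: d^2 = 2420/5 = 484; taking the square root, d = 22.
Check: U(5, 22) = 2420.

d = 22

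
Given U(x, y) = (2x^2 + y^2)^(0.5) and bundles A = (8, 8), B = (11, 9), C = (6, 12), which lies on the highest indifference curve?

Evaluate utility at each bundle:
U(A) = 13.856.
U(B) = 17.972.
U(C) = 14.697.
Highest utility is B, so B ≻ C ≻ A.

Bundle B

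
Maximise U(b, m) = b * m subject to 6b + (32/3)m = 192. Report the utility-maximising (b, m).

b* = 16, m* = 9

MU_b = m and MU_m = b.
MRS = MU_b/MU_m = m/b.
Tangency: set MRS = p_b/p_m = 6/(32/3) = 9/16.
So m/b = 9/16, i.e. m = (9/16)·b.
Substitute into the budget 6·b + (32/3)·m = 192: 12·b = 192, so b* = 16.
Then m* = (9/16)·16 = 9.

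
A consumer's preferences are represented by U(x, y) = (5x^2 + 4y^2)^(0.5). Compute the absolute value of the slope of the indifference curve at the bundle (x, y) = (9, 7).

For CES with ρ = 2, MRS = (5/4)·(y/x)^(-1).
At (9, 7): MRS = 45/28.
That is, one extra unit of x is worth 45/28 units of y at the margin.

MRS = 45/28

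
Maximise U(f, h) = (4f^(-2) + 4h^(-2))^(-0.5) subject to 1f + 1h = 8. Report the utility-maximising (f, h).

For CES with ρ = -2, MRS = (h/f)^3.
Tangency: set MRS = p_f/p_h = 1/1 = 1.
So (h/f)^3 = 1; taking the cube root, h/f = 1, i.e. h = f.
Substitute into the budget 1·f + 1·h = 8: 2·f = 8, so f* = 4 and h* = 4.

f* = 4, h* = 4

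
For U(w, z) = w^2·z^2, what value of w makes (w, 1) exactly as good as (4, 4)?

w = 16

U(4, 4) = 256.
Set U(w, 1) = 256 and solve.
With z = 1: 1^2 = 1, so w^2 = 256/1 = 256; taking the square root, w = 16.
Check: U(16, 1) = 256.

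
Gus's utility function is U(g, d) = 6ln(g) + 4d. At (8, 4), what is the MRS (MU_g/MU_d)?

MRS = 3/16

MU_g = 6/g, MU_d = 4.
MRS = 6/g ÷ 4.
At (8, 4): MRS = 3/16.
So at (8, 4) the consumer would give up 3/16 units of d for one more unit of g.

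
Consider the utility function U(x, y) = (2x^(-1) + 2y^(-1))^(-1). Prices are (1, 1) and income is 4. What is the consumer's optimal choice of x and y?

For CES with ρ = -1, MRS = (y/x)^2.
Tangency: set MRS = p_x/p_y = 1/1 = 1.
So (y/x)^2 = 1; taking the square root, y/x = 1, i.e. y = x.
Substitute into the budget 1·x + 1·y = 4: 2·x = 4, so x* = 2 and y* = 2.

x* = 2, y* = 2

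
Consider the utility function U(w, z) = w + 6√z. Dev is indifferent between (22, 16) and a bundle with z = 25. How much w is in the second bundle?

w = 16

U(22, 16) = 46.
Set U(w, 25) = 46 and solve.
With z = 25: √25 = 5, so w = 46 − 6·5 = 16.
Check: U(16, 25) = 46.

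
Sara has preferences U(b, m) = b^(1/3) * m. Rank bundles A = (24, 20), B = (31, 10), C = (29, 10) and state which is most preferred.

Bundle A

Evaluate utility at each bundle:
U(A) = 57.690.
U(B) = 31.414.
U(C) = 30.723.
Highest utility is A, so A ≻ B ≻ C.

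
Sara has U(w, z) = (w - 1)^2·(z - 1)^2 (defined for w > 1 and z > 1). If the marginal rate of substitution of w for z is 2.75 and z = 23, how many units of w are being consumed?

MU_w = 2·(w−1)·(z−1)^2, MU_z = 2·(w−1)^2·(z−1).
MRS = (z−1)/(w−1).
Substitute z = 23: MRS = 22/(w − 1). Setting this equal to 2.75 gives w − 1 = 22/2.75 = 8, so w = 9.

w = 9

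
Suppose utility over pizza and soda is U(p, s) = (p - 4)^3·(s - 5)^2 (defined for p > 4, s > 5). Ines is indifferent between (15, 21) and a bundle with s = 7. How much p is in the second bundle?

U(15, 21) = 340736.
Set U(p, 7) = 340736 and solve.
With s = 7: (7 − 5)^2 = 4, so (p − 4)^3 = 340736/4 = 85184.
Taking the cube root (with p > 4): p − 4 = 44, so p = 48.
Check: U(48, 7) = 340736.

p = 48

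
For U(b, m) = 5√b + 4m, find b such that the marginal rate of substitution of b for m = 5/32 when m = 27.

MU_b = 5/(2√b), MU_m = 4.
MRS = 5/(2√b) ÷ 4.
MRS depends only on b: 0.625/√b = 5/32 ⇒ √b = 0.625/(5/32) = 4 ⇒ b = 16.

b = 16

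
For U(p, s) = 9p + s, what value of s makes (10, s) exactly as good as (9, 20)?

U(9, 20) = 101.
Set U(10, s) = 101 and solve.
9·10 + s = 101 ⇒ s = 11 ⇒ s = 11.
Check: U(10, 11) = 101.

s = 11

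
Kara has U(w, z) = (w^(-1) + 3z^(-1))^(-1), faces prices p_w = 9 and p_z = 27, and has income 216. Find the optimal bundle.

w* = 6, z* = 6

For CES with ρ = -1, MRS = (1/3)·(z/w)^2.
Tangency: set MRS = p_w/p_z = 9/27 = 1/3.
So (z/w)^2 = 1; taking the square root, z/w = 1, i.e. z = w.
Substitute into the budget 9·w + 27·z = 216: 36·w = 216, so w* = 6 and z* = 6.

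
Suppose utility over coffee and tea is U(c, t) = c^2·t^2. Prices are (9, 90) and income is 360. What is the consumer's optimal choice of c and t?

MU_c = 2·c·t^2 and MU_t = 2·c^2·t.
MRS = MU_c/MU_t = t/c.
Tangency: set MRS = p_c/p_t = 9/90 = 0.1.
So t/c = 0.1, i.e. t = 0.1·c.
Substitute into the budget 9·c + 90·t = 360: 18·c = 360, so c* = 20.
Then t* = 0.1·20 = 2.

c* = 20, t* = 2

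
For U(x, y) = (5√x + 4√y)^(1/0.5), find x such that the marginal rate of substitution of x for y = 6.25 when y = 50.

x = 2

For CES with ρ = 0.5, MRS = (5/4)·√(y/x).
Setting (5/4)·√(50/x) = 6.25 gives √(50/x) = 5, so 50/x = 25 and x = 2.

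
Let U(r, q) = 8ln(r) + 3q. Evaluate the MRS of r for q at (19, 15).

MU_r = 8/r, MU_q = 3.
MRS = 8/r ÷ 3.
At (19, 15): MRS = 8/57.
So at (19, 15) the consumer would give up 8/57 units of q for one more unit of r.

MRS = 8/57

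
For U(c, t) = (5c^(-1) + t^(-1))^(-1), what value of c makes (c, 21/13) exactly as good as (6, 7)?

c = 14

U depends on (c, t) only through S = 5c^(-1) + t^(-1), so equal utility means equal S. At (6, 7): S = 41/42.
With t = 21/13: (21/13)^(-1) = 13/21, so 5c^(-1) = 41/42 − 13/21 = 5/14, i.e. c^(-1) = 1/14.
Hence c = 1/(1/14) = 14.
Check: U(14, 21/13) = 1.0244.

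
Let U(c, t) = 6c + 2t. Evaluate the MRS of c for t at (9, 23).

MRS = 3

MU_c = 6, MU_t = 2, so MRS = 6/2 = 3 at every bundle.
At (9, 23): MRS = 3.
So at (9, 23) the consumer would give up 3 units of t for one more unit of c.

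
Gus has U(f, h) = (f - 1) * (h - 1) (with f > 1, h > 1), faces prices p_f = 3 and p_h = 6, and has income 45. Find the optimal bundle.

MU_f = (h−1), MU_h = (f−1).
MRS = (h−1)/(f−1).
Tangency: set MRS = p_f/p_h = 3/6 = 0.5.
So (h − 1)/(f − 1) = 0.5, i.e. (h − 1) = 0.5·(f − 1).
Rewrite the budget in excess-of-subsistence terms: 3·(f − 1) + 6·(h − 1) = 45 − 3·1 − 6·1 = 36.
Substituting, 6·(f − 1) = 36, so f − 1 = 6 and f* = 7.
Then h − 1 = 0.5·6 = 3, so h* = 4.

f* = 7, h* = 4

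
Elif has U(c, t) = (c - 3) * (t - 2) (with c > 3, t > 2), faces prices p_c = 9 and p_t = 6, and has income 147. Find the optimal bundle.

c* = 9, t* = 11

MU_c = (t−2), MU_t = (c−3).
MRS = (t−2)/(c−3).
Tangency: set MRS = p_c/p_t = 9/6 = 1.5.
So (t − 2)/(c − 3) = 1.5, i.e. (t − 2) = 1.5·(c − 3).
Rewrite the budget in excess-of-subsistence terms: 9·(c − 3) + 6·(t − 2) = 147 − 9·3 − 6·2 = 108.
Substituting, 18·(c − 3) = 108, so c − 3 = 6 and c* = 9.
Then t − 2 = 1.5·6 = 9, so t* = 11.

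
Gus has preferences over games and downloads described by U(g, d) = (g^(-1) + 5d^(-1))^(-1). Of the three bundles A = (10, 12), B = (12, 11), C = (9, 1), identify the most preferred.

Bundle A

Evaluate utility at each bundle:
U(A) = 1.935.
U(B) = 1.859.
U(C) = 0.196.
Highest utility is A, so A ≻ B ≻ C.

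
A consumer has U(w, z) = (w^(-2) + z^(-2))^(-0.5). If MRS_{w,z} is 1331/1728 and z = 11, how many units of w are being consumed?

w = 12

For CES with ρ = -2, MRS = (z/w)^3.
Setting (11/w)^3 = 1331/1728 gives 11/w = 11/12 and w = 12.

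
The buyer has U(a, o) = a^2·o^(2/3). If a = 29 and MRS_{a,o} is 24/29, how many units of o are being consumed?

MU_a = 2·a·o^(2/3) and MU_o = 2/3·a^2·o^(-1/3).
MRS = MU_a/MU_o = (3)·o/a.
Substitute a = 29: MRS = o/(29/3). Setting o/(29/3) = 24/29 gives o = (24/29)·(29/3) = 8.

o = 8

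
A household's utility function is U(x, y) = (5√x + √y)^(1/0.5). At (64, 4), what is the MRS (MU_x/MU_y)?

For CES with ρ = 0.5, MRS = (5/1)·√(y/x).
At (64, 4): MRS = 1.25.
That is, one extra unit of x is worth 1.25 units of y at the margin.

MRS = 1.25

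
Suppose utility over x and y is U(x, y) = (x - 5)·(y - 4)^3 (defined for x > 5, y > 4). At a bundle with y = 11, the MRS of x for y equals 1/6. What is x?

x = 19

MU_x = (y−4)^3, MU_y = 3·(x−5)·(y−4)^2.
MRS = (1/3)·(y−4)/(x−5).
Substitute y = 11: MRS = (7/3)/(x − 5). Setting this equal to 1/6 gives x − 5 = (7/3)/(1/6) = 14, so x = 19.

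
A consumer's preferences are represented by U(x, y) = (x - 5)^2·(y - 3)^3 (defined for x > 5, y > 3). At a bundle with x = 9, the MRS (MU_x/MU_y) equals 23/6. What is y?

y = 26

MU_x = 2·(x−5)·(y−3)^3, MU_y = 3·(x−5)^2·(y−3)^2.
MRS = (2/3)·(y−3)/(x−5).
Substitute x = 9: MRS = (y − 3)/6. Setting this equal to 23/6 gives y − 3 = (23/6)·6 = 23, so y = 26.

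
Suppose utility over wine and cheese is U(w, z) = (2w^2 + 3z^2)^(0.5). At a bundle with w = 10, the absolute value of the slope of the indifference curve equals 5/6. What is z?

z = 8

For CES with ρ = 2, MRS = (2/3)·(z/w)^(-1).
Setting (2/3)·(z/10)^(-1) = 5/6 gives (z/10)^(-1) = 1.25, so z/10 = 0.8 and z = 8.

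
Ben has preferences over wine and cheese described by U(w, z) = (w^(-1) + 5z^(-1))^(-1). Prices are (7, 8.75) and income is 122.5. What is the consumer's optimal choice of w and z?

For CES with ρ = -1, MRS = (1/5)·(z/w)^2.
Tangency: set MRS = p_w/p_z = 7/8.75 = 0.8.
So (z/w)^2 = 4; taking the square root, z/w = 2, i.e. z = 2·w.
Substitute into the budget 7·w + 8.75·z = 122.5: 24.5·w = 122.5, so w* = 5 and z* = 2·5 = 10.

w* = 5, z* = 10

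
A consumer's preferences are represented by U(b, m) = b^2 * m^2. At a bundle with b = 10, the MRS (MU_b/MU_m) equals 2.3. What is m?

MU_b = 2·b·m^2 and MU_m = 2·b^2·m.
MRS = MU_b/MU_m = m/b.
Substitute b = 10: MRS = m/10. Setting m/10 = 2.3 gives m = 2.3·10 = 23.

m = 23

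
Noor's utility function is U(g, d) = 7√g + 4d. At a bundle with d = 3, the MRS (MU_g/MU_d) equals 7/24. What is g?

g = 9

MU_g = 7/(2√g), MU_d = 4.
MRS = 7/(2√g) ÷ 4.
MRS depends only on g: 0.875/√g = 7/24 ⇒ √g = 0.875/(7/24) = 3 ⇒ g = 9.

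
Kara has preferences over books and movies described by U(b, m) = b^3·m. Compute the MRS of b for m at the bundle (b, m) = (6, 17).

MRS = 8.5

MU_b = 3·b^2·m and MU_m = b^3.
MRS = MU_b/MU_m = (3/1)·m/b.
At (6, 17): MRS = 8.5.
So at (6, 17) the consumer would give up 8.5 units of m for one more unit of b.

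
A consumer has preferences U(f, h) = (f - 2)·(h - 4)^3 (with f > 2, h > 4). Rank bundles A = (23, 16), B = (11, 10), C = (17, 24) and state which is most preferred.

Bundle C

Evaluate utility at each bundle:
U(A) = 36288.
U(B) = 1944.
U(C) = 120000.
Highest utility is C, so C ≻ A ≻ B.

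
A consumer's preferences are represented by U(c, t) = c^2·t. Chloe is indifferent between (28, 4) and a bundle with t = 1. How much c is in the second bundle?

c = 56

U(28, 4) = 3136.
Set U(c, 1) = 3136 and solve.
With t = 1: c^2 = 3136/1 = 3136; taking the square root, c = 56.
Check: U(56, 1) = 3136.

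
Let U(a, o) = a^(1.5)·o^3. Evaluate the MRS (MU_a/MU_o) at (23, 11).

MRS = 11/46

MU_a = 1.5·√a·o^3 and MU_o = 3·a^(1.5)·o^2.
MRS = MU_a/MU_o = (0.5)·o/a.
At (23, 11): MRS = 11/46.
So at (23, 11) the consumer would give up 11/46 units of o for one more unit of a.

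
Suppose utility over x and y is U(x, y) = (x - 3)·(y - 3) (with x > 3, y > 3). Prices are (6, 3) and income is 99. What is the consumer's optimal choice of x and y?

x* = 9, y* = 15

MU_x = (y−3), MU_y = (x−3).
MRS = (y−3)/(x−3).
Tangency: set MRS = p_x/p_y = 6/3 = 2.
So (y − 3)/(x − 3) = 2, i.e. (y − 3) = 2·(x − 3).
Rewrite the budget in excess-of-subsistence terms: 6·(x − 3) + 3·(y − 3) = 99 − 6·3 − 3·3 = 72.
Substituting, 12·(x − 3) = 72, so x − 3 = 6 and x* = 9.
Then y − 3 = 2·6 = 12, so y* = 15.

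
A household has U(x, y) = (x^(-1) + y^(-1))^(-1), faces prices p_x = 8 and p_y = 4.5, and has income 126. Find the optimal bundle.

x* = 9, y* = 12

For CES with ρ = -1, MRS = (y/x)^2.
Tangency: set MRS = p_x/p_y = 8/4.5 = 16/9.
So (y/x)^2 = 16/9; taking the square root, y/x = 4/3, i.e. y = (4/3)·x.
Substitute into the budget 8·x + 4.5·y = 126: 14·x = 126, so x* = 9 and y* = (4/3)·9 = 12.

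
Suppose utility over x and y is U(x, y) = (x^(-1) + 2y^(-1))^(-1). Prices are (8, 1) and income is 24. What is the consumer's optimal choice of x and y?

x* = 2, y* = 8

For CES with ρ = -1, MRS = (1/2)·(y/x)^2.
Tangency: set MRS = p_x/p_y = 8/1 = 8.
So (y/x)^2 = 16; taking the square root, y/x = 4, i.e. y = 4·x.
Substitute into the budget 8·x + 1·y = 24: 12·x = 24, so x* = 2 and y* = 4·2 = 8.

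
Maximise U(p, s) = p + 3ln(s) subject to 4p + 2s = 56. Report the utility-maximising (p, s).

p* = 11, s* = 6

MU_p = 1, MU_s = 3/s.
MRS = 1 ÷ (3/s).
Tangency: set MRS = p_p/p_s = 4/2 = 2.
MRS depends only on s: (1/3)·s = 2 ⇒ s* = 2/(1/3) = 6.
From the budget, 4·p = 56 − 2·6 = 44, so p* = 11.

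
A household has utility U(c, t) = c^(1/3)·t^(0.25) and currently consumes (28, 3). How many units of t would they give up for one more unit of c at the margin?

MRS = 1/7

MU_c = 1/3·c^(-2/3)·t^(0.25) and MU_t = 0.25·c^(1/3)·t^(-0.75).
MRS = MU_c/MU_t = (4/3)·t/c.
At (28, 3): MRS = 1/7.
So at (28, 3) the consumer would give up 1/7 units of t for one more unit of c.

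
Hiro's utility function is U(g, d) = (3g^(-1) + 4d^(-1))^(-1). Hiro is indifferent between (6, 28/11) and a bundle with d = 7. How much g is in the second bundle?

g = 2

U depends on (g, d) only through S = 3g^(-1) + 4d^(-1), so equal utility means equal S. At (6, 28/11): S = 29/14.
With d = 7: 4·7^(-1) = 4/7, so 3g^(-1) = 29/14 − 4/7 = 1.5, i.e. g^(-1) = 0.5.
Hence g = 1/0.5 = 2.
Check: U(2, 7) = 0.4828.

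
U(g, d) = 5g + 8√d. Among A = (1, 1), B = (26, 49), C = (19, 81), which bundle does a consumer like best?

Bundle B

Evaluate utility at each bundle:
U(A) = 13.000.
U(B) = 186.000.
U(C) = 167.000.
Highest utility is B, so B ≻ C ≻ A.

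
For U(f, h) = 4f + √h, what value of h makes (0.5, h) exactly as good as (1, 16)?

U(1, 16) = 8.
Set U(0.5, h) = 8 and solve.
With f = 0.5: √h = 8 − 4·0.5 = 6, so √h = 6 and h = 36.
Check: U(0.5, 36) = 8.

h = 36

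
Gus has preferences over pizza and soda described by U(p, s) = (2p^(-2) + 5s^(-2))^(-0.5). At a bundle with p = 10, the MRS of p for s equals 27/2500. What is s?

s = 3

For CES with ρ = -2, MRS = (2/5)·(s/p)^3.
Setting (2/5)·(s/10)^3 = 27/2500 gives (s/10)^3 = 27/1000, so s/10 = 0.3 and s = 3.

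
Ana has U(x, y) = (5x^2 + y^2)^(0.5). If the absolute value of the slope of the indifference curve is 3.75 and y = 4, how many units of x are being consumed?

For CES with ρ = 2, MRS = (5/1)·(y/x)^(-1).
Setting (5/1)·(4/x)^(-1) = 3.75 gives (4/x)^(-1) = 0.75, so 4/x = 4/3 and x = 3.

x = 3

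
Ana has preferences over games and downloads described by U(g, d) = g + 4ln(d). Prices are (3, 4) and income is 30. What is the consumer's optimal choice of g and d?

g* = 6, d* = 3

MU_g = 1, MU_d = 4/d.
MRS = 1 ÷ (4/d).
Tangency: set MRS = p_g/p_d = 3/4 = 0.75.
MRS depends only on d: 0.25·d = 0.75 ⇒ d* = 0.75/0.25 = 3.
From the budget, 3·g = 30 − 4·3 = 18, so g* = 6.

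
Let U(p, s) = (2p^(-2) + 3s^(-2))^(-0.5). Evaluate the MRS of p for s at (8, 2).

For CES with ρ = -2, MRS = (2/3)·(s/p)^3.
At (8, 2): MRS = 1/96.
The indifference curve has slope −1/96 at this bundle.

MRS = 1/96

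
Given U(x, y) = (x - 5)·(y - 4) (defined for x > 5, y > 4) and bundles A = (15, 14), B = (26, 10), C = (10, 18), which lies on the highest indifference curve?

Evaluate utility at each bundle:
U(A) = 100.
U(B) = 126.
U(C) = 70.
Highest utility is B, so B ≻ A ≻ C.

Bundle B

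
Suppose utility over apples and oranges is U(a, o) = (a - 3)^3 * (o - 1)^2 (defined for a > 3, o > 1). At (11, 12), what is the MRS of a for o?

MRS = 33/16

MU_a = 3·(a−3)^2·(o−1)^2, MU_o = 2·(a−3)^3·(o−1).
MRS = (3/2)·(o−1)/(a−3).
At (11, 12): MRS = 33/16.
So at (11, 12) the consumer would give up 33/16 units of o for one more unit of a.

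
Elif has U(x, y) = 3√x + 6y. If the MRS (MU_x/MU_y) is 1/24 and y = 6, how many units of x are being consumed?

MU_x = 3/(2√x), MU_y = 6.
MRS = 3/(2√x) ÷ 6.
MRS depends only on x: 0.25/√x = 1/24 ⇒ √x = 0.25/(1/24) = 6 ⇒ x = 36.

x = 36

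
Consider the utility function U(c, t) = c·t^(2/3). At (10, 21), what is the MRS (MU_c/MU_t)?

MU_c = t^(2/3) and MU_t = 2/3·c·t^(-1/3).
MRS = MU_c/MU_t = (1.5)·t/c.
At (10, 21): MRS = 3.15.
That is, one extra unit of c is worth 3.15 units of t at the margin.

MRS = 3.15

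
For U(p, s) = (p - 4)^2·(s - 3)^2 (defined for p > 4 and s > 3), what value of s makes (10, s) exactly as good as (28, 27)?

s = 99

U(28, 27) = 331776.
Set U(10, s) = 331776 and solve.
With p = 10: (10 − 4)^2 = 36, so (s − 3)^2 = 331776/36 = 9216.
Taking the square root (with s > 3): s − 3 = 96, so s = 99.
Check: U(10, 99) = 331776.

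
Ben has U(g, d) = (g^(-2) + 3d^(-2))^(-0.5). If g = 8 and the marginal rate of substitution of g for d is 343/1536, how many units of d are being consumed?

For CES with ρ = -2, MRS = (1/3)·(d/g)^3.
Setting (1/3)·(d/8)^3 = 343/1536 gives (d/8)^3 = 343/512, so d/8 = 0.875 and d = 7.

d = 7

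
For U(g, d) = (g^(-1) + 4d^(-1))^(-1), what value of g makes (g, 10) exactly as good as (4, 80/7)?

g = 5

U depends on (g, d) only through S = g^(-1) + 4d^(-1), so equal utility means equal S. At (4, 80/7): S = 0.6.
With d = 10: 4·10^(-1) = 0.4, so g^(-1) = 0.6 − 0.4 = 0.2.
Hence g = 1/0.2 = 5.
Check: U(5, 10) = 1.6667.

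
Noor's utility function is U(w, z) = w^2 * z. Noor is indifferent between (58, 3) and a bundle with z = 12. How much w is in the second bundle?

U(58, 3) = 10092.
Set U(w, 12) = 10092 and solve.
With z = 12: w^2 = 10092/12 = 841; taking the square root, w = 29.
Check: U(29, 12) = 10092.

w = 29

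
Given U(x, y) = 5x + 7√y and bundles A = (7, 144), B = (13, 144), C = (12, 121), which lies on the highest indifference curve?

Bundle B

Evaluate utility at each bundle:
U(A) = 119.000.
U(B) = 149.000.
U(C) = 137.000.
Highest utility is B, so B ≻ C ≻ A.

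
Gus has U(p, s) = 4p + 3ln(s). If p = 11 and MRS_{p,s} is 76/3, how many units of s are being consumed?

s = 19

MU_p = 4, MU_s = 3/s.
MRS = 4 ÷ (3/s).
MRS depends only on s: (4/3)·s = 76/3 ⇒ s = (76/3)/(4/3) = 19.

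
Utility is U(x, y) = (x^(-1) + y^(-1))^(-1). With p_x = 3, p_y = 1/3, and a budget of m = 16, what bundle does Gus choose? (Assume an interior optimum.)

x* = 4, y* = 12

For CES with ρ = -1, MRS = (y/x)^2.
Tangency: set MRS = p_x/p_y = 3/(1/3) = 9.
So (y/x)^2 = 9; taking the square root, y/x = 3, i.e. y = 3·x.
Substitute into the budget 3·x + (1/3)·y = 16: 4·x = 16, so x* = 4 and y* = 3·4 = 12.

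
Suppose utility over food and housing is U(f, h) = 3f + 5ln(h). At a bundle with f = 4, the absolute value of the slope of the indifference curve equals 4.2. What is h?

h = 7

MU_f = 3, MU_h = 5/h.
MRS = 3 ÷ (5/h).
MRS depends only on h: 0.6·h = 4.2 ⇒ h = 4.2/0.6 = 7.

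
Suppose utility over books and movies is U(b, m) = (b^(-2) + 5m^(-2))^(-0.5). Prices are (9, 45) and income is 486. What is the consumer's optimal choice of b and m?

b* = 9, m* = 9

For CES with ρ = -2, MRS = (1/5)·(m/b)^3.
Tangency: set MRS = p_b/p_m = 9/45 = 0.2.
So (m/b)^3 = 1; taking the cube root, m/b = 1, i.e. m = b.
Substitute into the budget 9·b + 45·m = 486: 54·b = 486, so b* = 9 and m* = 9.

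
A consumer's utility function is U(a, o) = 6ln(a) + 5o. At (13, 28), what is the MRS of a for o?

MU_a = 6/a, MU_o = 5.
MRS = 6/a ÷ 5.
At (13, 28): MRS = 6/65.
That is, one extra unit of a is worth 6/65 units of o at the margin.

MRS = 6/65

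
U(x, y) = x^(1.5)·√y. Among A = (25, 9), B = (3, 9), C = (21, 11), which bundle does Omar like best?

Evaluate utility at each bundle:
U(A) = 375.000.
U(B) = 15.588.
U(C) = 319.172.
Highest utility is A, so A ≻ C ≻ B.

Bundle A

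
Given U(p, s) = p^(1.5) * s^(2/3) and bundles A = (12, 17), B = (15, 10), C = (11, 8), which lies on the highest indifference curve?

Evaluate utility at each bundle:
U(A) = 274.834.
U(B) = 269.652.
U(C) = 145.931.
Highest utility is A, so A ≻ B ≻ C.

Bundle A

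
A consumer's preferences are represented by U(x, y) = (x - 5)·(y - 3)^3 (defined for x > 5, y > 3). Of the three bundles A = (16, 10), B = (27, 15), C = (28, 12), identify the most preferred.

Bundle B

Evaluate utility at each bundle:
U(A) = 3773.
U(B) = 38016.
U(C) = 16767.
Highest utility is B, so B ≻ C ≻ A.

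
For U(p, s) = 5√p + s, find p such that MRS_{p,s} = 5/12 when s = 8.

MU_p = 5/(2√p), MU_s = 1.
MRS = 5/(2√p) ÷ 1.
MRS depends only on p: 2.5/√p = 5/12 ⇒ √p = 2.5/(5/12) = 6 ⇒ p = 36.

p = 36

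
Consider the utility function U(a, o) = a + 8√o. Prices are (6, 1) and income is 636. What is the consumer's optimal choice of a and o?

a* = 10, o* = 576

MU_a = 1, MU_o = 8/(2√o).
MRS = 1 ÷ (8/(2√o)).
Tangency: set MRS = p_a/p_o = 6/1 = 6.
MRS depends only on o: 0.25·√o = 6 ⇒ √o = 6/0.25 = 24 ⇒ o* = 576.
From the budget, 6·a = 636 − 1·576 = 60, so a* = 10.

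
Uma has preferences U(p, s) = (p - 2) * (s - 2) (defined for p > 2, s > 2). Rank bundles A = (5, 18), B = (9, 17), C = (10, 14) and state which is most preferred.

Bundle B

Evaluate utility at each bundle:
U(A) = 48.
U(B) = 105.
U(C) = 96.
Highest utility is B, so B ≻ C ≻ A.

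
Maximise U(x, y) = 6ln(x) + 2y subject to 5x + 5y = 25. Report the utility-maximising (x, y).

MU_x = 6/x, MU_y = 2.
MRS = 6/x ÷ 2.
Tangency: set MRS = p_x/p_y = 5/5 = 1.
MRS depends only on x: 3/x = 1 ⇒ x* = 3/1 = 3.
From the budget, 5·y = 25 − 5·3 = 10, so y* = 2.

x* = 3, y* = 2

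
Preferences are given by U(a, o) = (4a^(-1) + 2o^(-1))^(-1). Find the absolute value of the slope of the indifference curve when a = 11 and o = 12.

For CES with ρ = -1, MRS = (4/2)·(o/a)^2.
At (11, 12): MRS = 288/121.
That is, one extra unit of a is worth 288/121 units of o at the margin.

MRS = 288/121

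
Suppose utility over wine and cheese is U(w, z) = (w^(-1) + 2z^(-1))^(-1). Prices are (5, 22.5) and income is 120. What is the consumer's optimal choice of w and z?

w* = 6, z* = 4

For CES with ρ = -1, MRS = (1/2)·(z/w)^2.
Tangency: set MRS = p_w/p_z = 5/22.5 = 2/9.
So (z/w)^2 = 4/9; taking the square root, z/w = 2/3, i.e. z = (2/3)·w.
Substitute into the budget 5·w + 22.5·z = 120: 20·w = 120, so w* = 6 and z* = (2/3)·6 = 4.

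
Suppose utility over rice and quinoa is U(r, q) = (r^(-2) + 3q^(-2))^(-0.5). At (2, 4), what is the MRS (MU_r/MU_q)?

MRS = 8/3

For CES with ρ = -2, MRS = (1/3)·(q/r)^3.
At (2, 4): MRS = 8/3.
The indifference curve has slope −8/3 at this bundle.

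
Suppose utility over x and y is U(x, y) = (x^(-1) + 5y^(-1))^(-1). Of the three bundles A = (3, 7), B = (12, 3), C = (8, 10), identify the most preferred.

Bundle C

Evaluate utility at each bundle:
U(A) = 0.955.
U(B) = 0.571.
U(C) = 1.600.
Highest utility is C, so C ≻ A ≻ B.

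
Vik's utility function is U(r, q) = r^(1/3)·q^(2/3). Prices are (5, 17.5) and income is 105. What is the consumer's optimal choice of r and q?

r* = 7, q* = 4

MU_r = 1/3·r^(-2/3)·q^(2/3) and MU_q = 2/3·r^(1/3)·q^(-1/3).
MRS = MU_r/MU_q = (0.5)·q/r.
Tangency: set MRS = p_r/p_q = 5/17.5 = 2/7.
So (0.5)·q/r = 2/7, i.e. q = (4/7)·r.
Substitute into the budget 5·r + 17.5·q = 105: 15·r = 105, so r* = 7.
Then q* = (4/7)·7 = 4.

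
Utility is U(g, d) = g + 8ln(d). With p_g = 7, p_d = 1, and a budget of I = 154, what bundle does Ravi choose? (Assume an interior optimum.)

g* = 14, d* = 56

MU_g = 1, MU_d = 8/d.
MRS = 1 ÷ (8/d).
Tangency: set MRS = p_g/p_d = 7/1 = 7.
MRS depends only on d: 0.125·d = 7 ⇒ d* = 7/0.125 = 56.
From the budget, 7·g = 154 − 1·56 = 98, so g* = 14.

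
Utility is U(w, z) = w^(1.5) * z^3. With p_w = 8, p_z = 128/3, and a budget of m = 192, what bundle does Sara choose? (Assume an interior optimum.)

MU_w = 1.5·√w·z^3 and MU_z = 3·w^(1.5)·z^2.
MRS = MU_w/MU_z = (0.5)·z/w.
Tangency: set MRS = p_w/p_z = 8/(128/3) = 3/16.
So (0.5)·z/w = 3/16, i.e. z = 0.375·w.
Substitute into the budget 8·w + (128/3)·z = 192: 24·w = 192, so w* = 8.
Then z* = 0.375·8 = 3.

w* = 8, z* = 3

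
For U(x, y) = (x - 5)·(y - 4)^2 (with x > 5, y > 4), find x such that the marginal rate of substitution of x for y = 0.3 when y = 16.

MU_x = (y−4)^2, MU_y = 2·(x−5)·(y−4).
MRS = (1/2)·(y−4)/(x−5).
Substitute y = 16: MRS = 6/(x − 5). Setting this equal to 0.3 gives x − 5 = 6/0.3 = 20, so x = 25.

x = 25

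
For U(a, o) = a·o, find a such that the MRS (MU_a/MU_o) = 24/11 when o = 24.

a = 11

MU_a = o and MU_o = a.
MRS = MU_a/MU_o = o/a.
Substitute o = 24: MRS = 24/a. Setting 24/a = 24/11 gives a = 24/(24/11) = 11.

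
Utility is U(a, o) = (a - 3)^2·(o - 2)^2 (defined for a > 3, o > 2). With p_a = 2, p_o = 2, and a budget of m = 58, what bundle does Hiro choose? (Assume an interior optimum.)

MU_a = 2·(a−3)·(o−2)^2, MU_o = 2·(a−3)^2·(o−2).
MRS = (o−2)/(a−3).
Tangency: set MRS = p_a/p_o = 2/2 = 1.
So (o − 2)/(a − 3) = 1, i.e. (o − 2) = (a − 3).
Rewrite the budget in excess-of-subsistence terms: 2·(a − 3) + 2·(o − 2) = 58 − 2·3 − 2·2 = 48.
Substituting, 4·(a − 3) = 48, so a − 3 = 12 and a* = 15.
Then o − 2 = 12, so o* = 14.

a* = 15, o* = 14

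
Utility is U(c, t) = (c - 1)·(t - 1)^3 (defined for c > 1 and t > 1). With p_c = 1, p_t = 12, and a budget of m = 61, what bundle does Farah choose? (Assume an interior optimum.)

c* = 13, t* = 4

MU_c = (t−1)^3, MU_t = 3·(c−1)·(t−1)^2.
MRS = (1/3)·(t−1)/(c−1).
Tangency: set MRS = p_c/p_t = 1/12.
So (1/3)·(t − 1)/(c − 1) = 1/12, i.e. (t − 1) = 0.25·(c − 1).
Rewrite the budget in excess-of-subsistence terms: 1·(c − 1) + 12·(t − 1) = 61 − 1·1 − 12·1 = 48.
Substituting, 4·(c − 1) = 48, so c − 1 = 12 and c* = 13.
Then t − 1 = 0.25·12 = 3, so t* = 4.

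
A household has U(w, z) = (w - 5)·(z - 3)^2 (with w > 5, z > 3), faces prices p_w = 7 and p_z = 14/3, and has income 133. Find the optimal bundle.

w* = 9, z* = 15

MU_w = (z−3)^2, MU_z = 2·(w−5)·(z−3).
MRS = (1/2)·(z−3)/(w−5).
Tangency: set MRS = p_w/p_z = 7/(14/3) = 1.5.
So (1/2)·(z − 3)/(w − 5) = 1.5, i.e. (z − 3) = 3·(w − 5).
Rewrite the budget in excess-of-subsistence terms: 7·(w − 5) + (14/3)·(z − 3) = 133 − 7·5 − (14/3)·3 = 84.
Substituting, 21·(w − 5) = 84, so w − 5 = 4 and w* = 9.
Then z − 3 = 3·4 = 12, so z* = 15.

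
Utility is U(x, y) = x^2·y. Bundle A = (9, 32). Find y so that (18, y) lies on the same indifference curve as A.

y = 8

U(9, 32) = 2592.
Set U(18, y) = 2592 and solve.
With x = 18: 18^2 = 324, so y = 2592/324 = 8.
Check: U(18, 8) = 2592.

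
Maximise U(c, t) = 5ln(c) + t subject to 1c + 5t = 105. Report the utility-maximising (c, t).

MU_c = 5/c, MU_t = 1.
MRS = 5/c ÷ 1.
Tangency: set MRS = p_c/p_t = 1/5 = 0.2.
MRS depends only on c: 5/c = 0.2 ⇒ c* = 5/0.2 = 25.
From the budget, 5·t = 105 − 1·25 = 80, so t* = 16.

c* = 25, t* = 16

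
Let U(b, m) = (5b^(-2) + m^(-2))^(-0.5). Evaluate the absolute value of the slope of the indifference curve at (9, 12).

For CES with ρ = -2, MRS = (5/1)·(m/b)^3.
At (9, 12): MRS = 320/27.
That is, one extra unit of b is worth 320/27 units of m at the margin.

MRS = 320/27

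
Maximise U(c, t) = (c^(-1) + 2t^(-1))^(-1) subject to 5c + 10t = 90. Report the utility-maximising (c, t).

For CES with ρ = -1, MRS = (1/2)·(t/c)^2.
Tangency: set MRS = p_c/p_t = 5/10 = 0.5.
So (t/c)^2 = 1; taking the square root, t/c = 1, i.e. t = c.
Substitute into the budget 5·c + 10·t = 90: 15·c = 90, so c* = 6 and t* = 6.

c* = 6, t* = 6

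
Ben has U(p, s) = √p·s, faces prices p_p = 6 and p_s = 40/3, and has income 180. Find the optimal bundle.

p* = 10, s* = 9

MU_p = 0.5·p^(-0.5)·s and MU_s = √p.
MRS = MU_p/MU_s = (0.5)·s/p.
Tangency: set MRS = p_p/p_s = 6/(40/3) = 0.45.
So (0.5)·s/p = 0.45, i.e. s = 0.9·p.
Substitute into the budget 6·p + (40/3)·s = 180: 18·p = 180, so p* = 10.
Then s* = 0.9·10 = 9.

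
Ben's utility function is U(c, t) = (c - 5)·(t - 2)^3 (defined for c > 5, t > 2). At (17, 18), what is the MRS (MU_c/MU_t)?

MU_c = (t−2)^3, MU_t = 3·(c−5)·(t−2)^2.
MRS = (1/3)·(t−2)/(c−5).
At (17, 18): MRS = 4/9.
The indifference curve has slope −4/9 at this bundle.

MRS = 4/9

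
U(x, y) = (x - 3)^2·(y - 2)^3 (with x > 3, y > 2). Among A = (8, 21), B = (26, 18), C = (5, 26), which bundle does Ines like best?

Bundle B

Evaluate utility at each bundle:
U(A) = 171475.
U(B) = 2166784.
U(C) = 55296.
Highest utility is B, so B ≻ A ≻ C.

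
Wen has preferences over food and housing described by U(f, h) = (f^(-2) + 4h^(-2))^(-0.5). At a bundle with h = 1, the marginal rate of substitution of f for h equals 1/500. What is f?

For CES with ρ = -2, MRS = (1/4)·(h/f)^3.
Setting (1/4)·(1/f)^3 = 1/500 gives (1/f)^3 = 1/125, so 1/f = 0.2 and f = 5.

f = 5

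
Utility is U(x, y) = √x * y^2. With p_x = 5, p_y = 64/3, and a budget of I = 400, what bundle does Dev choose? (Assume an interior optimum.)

x* = 16, y* = 15

MU_x = 0.5·x^(-0.5)·y^2 and MU_y = 2·√x·y.
MRS = MU_x/MU_y = (0.25)·y/x.
Tangency: set MRS = p_x/p_y = 5/(64/3) = 15/64.
So (0.25)·y/x = 15/64, i.e. y = (15/16)·x.
Substitute into the budget 5·x + (64/3)·y = 400: 25·x = 400, so x* = 16.
Then y* = (15/16)·16 = 15.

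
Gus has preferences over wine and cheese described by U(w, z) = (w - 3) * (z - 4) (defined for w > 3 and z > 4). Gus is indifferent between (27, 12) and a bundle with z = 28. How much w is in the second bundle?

w = 11

U(27, 12) = 192.
Set U(w, 28) = 192 and solve.
With z = 28: (28 − 4) = 24, so (w − 3) = 192/24 = 8.
So w = 3 + 8 = 11.
Check: U(11, 28) = 192.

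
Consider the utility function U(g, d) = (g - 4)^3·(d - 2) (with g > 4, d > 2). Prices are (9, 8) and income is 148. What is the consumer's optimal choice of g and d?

g* = 12, d* = 5

MU_g = 3·(g−4)^2·(d−2), MU_d = (g−4)^3.
MRS = (3/1)·(d−2)/(g−4).
Tangency: set MRS = p_g/p_d = 9/8 = 1.125.
So (3/1)·(d − 2)/(g − 4) = 1.125, i.e. (d − 2) = 0.375·(g − 4).
Rewrite the budget in excess-of-subsistence terms: 9·(g − 4) + 8·(d − 2) = 148 − 9·4 − 8·2 = 96.
Substituting, 12·(g − 4) = 96, so g − 4 = 8 and g* = 12.
Then d − 2 = 0.375·8 = 3, so d* = 5.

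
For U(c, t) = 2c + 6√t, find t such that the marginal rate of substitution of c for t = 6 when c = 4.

MU_c = 2, MU_t = 6/(2√t).
MRS = 2 ÷ (6/(2√t)).
MRS depends only on t: (2/3)·√t = 6 ⇒ √t = 6/(2/3) = 9 ⇒ t = 81.

t = 81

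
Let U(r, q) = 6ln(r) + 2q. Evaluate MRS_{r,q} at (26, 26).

MU_r = 6/r, MU_q = 2.
MRS = 6/r ÷ 2.
At (26, 26): MRS = 3/26.
So at (26, 26) the consumer would give up 3/26 units of q for one more unit of r.

MRS = 3/26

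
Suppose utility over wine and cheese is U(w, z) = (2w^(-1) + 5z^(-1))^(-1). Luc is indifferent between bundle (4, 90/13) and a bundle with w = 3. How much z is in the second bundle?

U depends on (w, z) only through S = 2w^(-1) + 5z^(-1), so equal utility means equal S. At (4, 90/13): S = 11/9.
With w = 3: 2·3^(-1) = 2/3, so 5z^(-1) = 11/9 − 2/3 = 5/9, i.e. z^(-1) = 1/9.
Hence z = 1/(1/9) = 9.
Check: U(3, 9) = 0.8182.

z = 9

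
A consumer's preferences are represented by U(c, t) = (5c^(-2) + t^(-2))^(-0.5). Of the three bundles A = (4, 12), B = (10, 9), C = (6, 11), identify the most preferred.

Evaluate utility at each bundle:
U(A) = 1.769.
U(B) = 4.005.
U(C) = 2.607.
Highest utility is B, so B ≻ C ≻ A.

Bundle B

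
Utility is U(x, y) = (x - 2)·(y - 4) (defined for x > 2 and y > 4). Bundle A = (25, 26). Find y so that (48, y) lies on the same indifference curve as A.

U(25, 26) = 506.
Set U(48, y) = 506 and solve.
With x = 48: (48 − 2) = 46, so (y − 4) = 506/46 = 11.
So y = 4 + 11 = 15.
Check: U(48, 15) = 506.

y = 15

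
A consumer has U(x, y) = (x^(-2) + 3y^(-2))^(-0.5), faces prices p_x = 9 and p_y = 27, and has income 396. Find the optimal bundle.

For CES with ρ = -2, MRS = (1/3)·(y/x)^3.
Tangency: set MRS = p_x/p_y = 9/27 = 1/3.
So (y/x)^3 = 1; taking the cube root, y/x = 1, i.e. y = x.
Substitute into the budget 9·x + 27·y = 396: 36·x = 396, so x* = 11 and y* = 11.

x* = 11, y* = 11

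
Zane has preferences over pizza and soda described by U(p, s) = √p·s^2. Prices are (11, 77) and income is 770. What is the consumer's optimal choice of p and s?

MU_p = 0.5·p^(-0.5)·s^2 and MU_s = 2·√p·s.
MRS = MU_p/MU_s = (0.25)·s/p.
Tangency: set MRS = p_p/p_s = 11/77 = 1/7.
So (0.25)·s/p = 1/7, i.e. s = (4/7)·p.
Substitute into the budget 11·p + 77·s = 770: 55·p = 770, so p* = 14.
Then s* = (4/7)·14 = 8.

p* = 14, s* = 8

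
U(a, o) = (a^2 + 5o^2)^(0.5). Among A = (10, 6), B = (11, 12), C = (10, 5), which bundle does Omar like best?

Evaluate utility at each bundle:
U(A) = 16.733.
U(B) = 29.000.
U(C) = 15.000.
Highest utility is B, so B ≻ A ≻ C.

Bundle B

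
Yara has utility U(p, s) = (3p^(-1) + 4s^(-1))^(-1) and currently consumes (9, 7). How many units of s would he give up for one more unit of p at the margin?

MRS = 49/108

For CES with ρ = -1, MRS = (3/4)·(s/p)^2.
At (9, 7): MRS = 49/108.
That is, one extra unit of p is worth 49/108 units of s at the margin.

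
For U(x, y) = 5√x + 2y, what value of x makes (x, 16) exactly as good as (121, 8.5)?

U(121, 8.5) = 72.
Set U(x, 16) = 72 and solve.
With y = 16: 5√x = 72 − 2·16 = 40, so √x = 8 and x = 64.
Check: U(64, 16) = 72.

x = 64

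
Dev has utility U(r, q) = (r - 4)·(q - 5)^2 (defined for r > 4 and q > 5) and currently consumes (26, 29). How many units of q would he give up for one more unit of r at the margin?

MRS = 6/11

MU_r = (q−5)^2, MU_q = 2·(r−4)·(q−5).
MRS = (1/2)·(q−5)/(r−4).
At (26, 29): MRS = 6/11.
So at (26, 29) the consumer would give up 6/11 units of q for one more unit of r.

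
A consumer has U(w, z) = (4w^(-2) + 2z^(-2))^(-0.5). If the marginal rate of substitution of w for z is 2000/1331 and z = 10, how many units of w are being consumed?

For CES with ρ = -2, MRS = (4/2)·(z/w)^3.
Setting (4/2)·(10/w)^3 = 2000/1331 gives (10/w)^3 = 1000/1331, so 10/w = 10/11 and w = 11.

w = 11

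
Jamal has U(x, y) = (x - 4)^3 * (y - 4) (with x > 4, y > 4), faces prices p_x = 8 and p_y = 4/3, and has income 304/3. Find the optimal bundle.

MU_x = 3·(x−4)^2·(y−4), MU_y = (x−4)^3.
MRS = (3/1)·(y−4)/(x−4).
Tangency: set MRS = p_x/p_y = 8/(4/3) = 6.
So (3/1)·(y − 4)/(x − 4) = 6, i.e. (y − 4) = 2·(x − 4).
Rewrite the budget in excess-of-subsistence terms: 8·(x − 4) + (4/3)·(y − 4) = 304/3 − 8·4 − (4/3)·4 = 64.
Substituting, (32/3)·(x − 4) = 64, so x − 4 = 6 and x* = 10.
Then y − 4 = 2·6 = 12, so y* = 16.

x* = 10, y* = 16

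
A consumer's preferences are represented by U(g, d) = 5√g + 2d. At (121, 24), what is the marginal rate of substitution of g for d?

MU_g = 5/(2√g), MU_d = 2.
MRS = 5/(2√g) ÷ 2.
At (121, 24): MRS = 5/44.
That is, one extra unit of g is worth 5/44 units of d at the margin.

MRS = 5/44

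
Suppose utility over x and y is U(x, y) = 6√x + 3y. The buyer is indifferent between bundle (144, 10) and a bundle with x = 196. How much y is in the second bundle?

y = 6

U(144, 10) = 102.
Set U(196, y) = 102 and solve.
With x = 196: √196 = 14, so 3y = 102 − 6·14 = 18 and y = 6.
Check: U(196, 6) = 102.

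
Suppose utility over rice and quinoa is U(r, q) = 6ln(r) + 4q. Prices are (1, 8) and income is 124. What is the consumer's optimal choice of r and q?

MU_r = 6/r, MU_q = 4.
MRS = 6/r ÷ 4.
Tangency: set MRS = p_r/p_q = 1/8 = 0.125.
MRS depends only on r: 1.5/r = 0.125 ⇒ r* = 1.5/0.125 = 12.
From the budget, 8·q = 124 − 1·12 = 112, so q* = 14.

r* = 12, q* = 14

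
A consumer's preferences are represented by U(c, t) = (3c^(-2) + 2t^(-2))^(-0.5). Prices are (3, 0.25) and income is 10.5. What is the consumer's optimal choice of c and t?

c* = 3, t* = 6

For CES with ρ = -2, MRS = (3/2)·(t/c)^3.
Tangency: set MRS = p_c/p_t = 3/0.25 = 12.
So (t/c)^3 = 8; taking the cube root, t/c = 2, i.e. t = 2·c.
Substitute into the budget 3·c + 0.25·t = 10.5: 3.5·c = 10.5, so c* = 3 and t* = 2·3 = 6.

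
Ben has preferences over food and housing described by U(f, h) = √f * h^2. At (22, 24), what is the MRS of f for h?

MRS = 3/11

MU_f = 0.5·f^(-0.5)·h^2 and MU_h = 2·√f·h.
MRS = MU_f/MU_h = (0.25)·h/f.
At (22, 24): MRS = 3/11.
So at (22, 24) the consumer would give up 3/11 units of h for one more unit of f.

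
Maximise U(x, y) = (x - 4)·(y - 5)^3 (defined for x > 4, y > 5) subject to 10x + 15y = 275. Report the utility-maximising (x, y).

MU_x = (y−5)^3, MU_y = 3·(x−4)·(y−5)^2.
MRS = (1/3)·(y−5)/(x−4).
Tangency: set MRS = p_x/p_y = 10/15 = 2/3.
So (1/3)·(y − 5)/(x − 4) = 2/3, i.e. (y − 5) = 2·(x − 4).
Rewrite the budget in excess-of-subsistence terms: 10·(x − 4) + 15·(y − 5) = 275 − 10·4 − 15·5 = 160.
Substituting, 40·(x − 4) = 160, so x − 4 = 4 and x* = 8.
Then y − 5 = 2·4 = 8, so y* = 13.

x* = 8, y* = 13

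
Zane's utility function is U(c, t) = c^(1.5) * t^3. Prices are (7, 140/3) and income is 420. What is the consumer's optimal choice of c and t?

c* = 20, t* = 6

MU_c = 1.5·√c·t^3 and MU_t = 3·c^(1.5)·t^2.
MRS = MU_c/MU_t = (0.5)·t/c.
Tangency: set MRS = p_c/p_t = 7/(140/3) = 0.15.
So (0.5)·t/c = 0.15, i.e. t = 0.3·c.
Substitute into the budget 7·c + (140/3)·t = 420: 21·c = 420, so c* = 20.
Then t* = 0.3·20 = 6.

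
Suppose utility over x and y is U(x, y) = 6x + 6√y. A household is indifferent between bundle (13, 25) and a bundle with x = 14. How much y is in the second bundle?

U(13, 25) = 108.
Set U(14, y) = 108 and solve.
With x = 14: 6√y = 108 − 6·14 = 24, so √y = 4 and y = 16.
Check: U(14, 16) = 108.

y = 16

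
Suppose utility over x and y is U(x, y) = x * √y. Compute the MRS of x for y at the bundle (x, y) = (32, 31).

MRS = 31/16

MU_x = √y and MU_y = 0.5·x·y^(-0.5).
MRS = MU_x/MU_y = (2)·y/x.
At (32, 31): MRS = 31/16.
So at (32, 31) the consumer would give up 31/16 units of y for one more unit of x.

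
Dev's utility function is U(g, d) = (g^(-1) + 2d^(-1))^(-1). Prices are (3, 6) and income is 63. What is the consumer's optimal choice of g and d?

For CES with ρ = -1, MRS = (1/2)·(d/g)^2.
Tangency: set MRS = p_g/p_d = 3/6 = 0.5.
So (d/g)^2 = 1; taking the square root, d/g = 1, i.e. d = g.
Substitute into the budget 3·g + 6·d = 63: 9·g = 63, so g* = 7 and d* = 7.

g* = 7, d* = 7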